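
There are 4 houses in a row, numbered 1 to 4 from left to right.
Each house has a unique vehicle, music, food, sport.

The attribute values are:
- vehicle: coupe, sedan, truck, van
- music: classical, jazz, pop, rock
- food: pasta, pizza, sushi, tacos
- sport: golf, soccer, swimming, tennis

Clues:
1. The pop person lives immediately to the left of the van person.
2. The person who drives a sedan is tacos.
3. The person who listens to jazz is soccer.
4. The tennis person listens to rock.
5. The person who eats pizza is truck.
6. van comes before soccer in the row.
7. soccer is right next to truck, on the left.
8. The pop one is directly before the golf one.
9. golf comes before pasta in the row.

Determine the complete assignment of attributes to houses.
Solution:

House | Vehicle | Music | Food | Sport
--------------------------------------
  1   | sedan | pop | tacos | swimming
  2   | van | classical | sushi | golf
  3   | coupe | jazz | pasta | soccer
  4   | truck | rock | pizza | tennis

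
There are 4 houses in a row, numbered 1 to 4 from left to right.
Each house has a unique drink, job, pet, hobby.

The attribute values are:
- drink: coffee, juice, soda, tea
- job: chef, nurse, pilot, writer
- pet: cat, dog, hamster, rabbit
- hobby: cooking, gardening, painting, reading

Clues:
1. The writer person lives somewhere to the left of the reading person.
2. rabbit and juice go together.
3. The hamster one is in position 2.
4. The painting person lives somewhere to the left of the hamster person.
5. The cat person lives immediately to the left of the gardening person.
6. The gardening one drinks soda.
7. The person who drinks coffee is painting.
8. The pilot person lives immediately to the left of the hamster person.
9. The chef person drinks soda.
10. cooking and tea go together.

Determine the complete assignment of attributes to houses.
Solution:

House | Drink | Job | Pet | Hobby
---------------------------------
  1   | coffee | pilot | cat | painting
  2   | soda | chef | hamster | gardening
  3   | tea | writer | dog | cooking
  4   | juice | nurse | rabbit | reading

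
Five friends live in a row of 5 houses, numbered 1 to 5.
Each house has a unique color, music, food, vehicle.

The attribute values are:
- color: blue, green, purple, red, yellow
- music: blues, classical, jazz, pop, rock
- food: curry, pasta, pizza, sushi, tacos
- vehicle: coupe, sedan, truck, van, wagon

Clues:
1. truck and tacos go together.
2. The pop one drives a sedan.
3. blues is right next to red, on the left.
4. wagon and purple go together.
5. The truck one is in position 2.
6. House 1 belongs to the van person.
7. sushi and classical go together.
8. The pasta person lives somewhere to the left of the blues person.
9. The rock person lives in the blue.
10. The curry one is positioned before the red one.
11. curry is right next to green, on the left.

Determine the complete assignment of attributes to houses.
Solution:

House | Color | Music | Food | Vehicle
--------------------------------------
  1   | blue | rock | curry | van
  2   | green | jazz | tacos | truck
  3   | yellow | pop | pasta | sedan
  4   | purple | blues | pizza | wagon
  5   | red | classical | sushi | coupe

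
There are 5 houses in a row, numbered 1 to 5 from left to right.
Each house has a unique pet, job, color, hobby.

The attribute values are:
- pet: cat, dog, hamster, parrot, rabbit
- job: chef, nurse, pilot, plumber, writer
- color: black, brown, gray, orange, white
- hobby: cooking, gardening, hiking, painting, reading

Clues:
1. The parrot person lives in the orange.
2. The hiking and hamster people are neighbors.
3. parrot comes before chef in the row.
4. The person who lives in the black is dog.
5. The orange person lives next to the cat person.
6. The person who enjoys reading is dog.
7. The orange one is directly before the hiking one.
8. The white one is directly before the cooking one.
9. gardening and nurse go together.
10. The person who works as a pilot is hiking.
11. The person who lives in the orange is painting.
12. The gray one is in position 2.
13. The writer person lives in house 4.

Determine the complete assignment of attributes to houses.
Solution:

House | Pet | Job | Color | Hobby
---------------------------------
  1   | parrot | plumber | orange | painting
  2   | cat | pilot | gray | hiking
  3   | hamster | nurse | white | gardening
  4   | rabbit | writer | brown | cooking
  5   | dog | chef | black | reading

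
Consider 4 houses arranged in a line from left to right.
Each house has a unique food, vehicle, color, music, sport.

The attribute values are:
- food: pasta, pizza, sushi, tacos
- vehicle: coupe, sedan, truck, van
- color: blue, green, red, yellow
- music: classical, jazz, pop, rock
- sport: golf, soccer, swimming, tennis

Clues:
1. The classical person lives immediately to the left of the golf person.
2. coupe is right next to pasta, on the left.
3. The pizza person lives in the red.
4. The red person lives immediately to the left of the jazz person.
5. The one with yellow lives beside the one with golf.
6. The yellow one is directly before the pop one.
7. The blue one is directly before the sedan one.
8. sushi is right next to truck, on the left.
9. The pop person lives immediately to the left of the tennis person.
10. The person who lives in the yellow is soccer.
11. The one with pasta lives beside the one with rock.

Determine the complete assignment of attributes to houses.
Solution:

House | Food | Vehicle | Color | Music | Sport
----------------------------------------------
  1   | sushi | coupe | yellow | classical | soccer
  2   | pasta | truck | blue | pop | golf
  3   | pizza | sedan | red | rock | tennis
  4   | tacos | van | green | jazz | swimming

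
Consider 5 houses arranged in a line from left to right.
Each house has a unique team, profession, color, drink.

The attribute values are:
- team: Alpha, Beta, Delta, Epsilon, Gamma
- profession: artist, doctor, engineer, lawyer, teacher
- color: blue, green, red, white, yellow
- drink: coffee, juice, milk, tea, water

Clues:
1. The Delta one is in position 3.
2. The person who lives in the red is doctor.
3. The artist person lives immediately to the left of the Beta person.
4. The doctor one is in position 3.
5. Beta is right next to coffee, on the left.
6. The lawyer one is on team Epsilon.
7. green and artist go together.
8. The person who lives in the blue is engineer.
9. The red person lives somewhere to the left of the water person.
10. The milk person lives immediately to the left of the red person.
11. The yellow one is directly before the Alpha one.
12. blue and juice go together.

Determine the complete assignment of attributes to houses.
Solution:

House | Team | Profession | Color | Drink
-----------------------------------------
  1   | Gamma | artist | green | tea
  2   | Beta | teacher | white | milk
  3   | Delta | doctor | red | coffee
  4   | Epsilon | lawyer | yellow | water
  5   | Alpha | engineer | blue | juice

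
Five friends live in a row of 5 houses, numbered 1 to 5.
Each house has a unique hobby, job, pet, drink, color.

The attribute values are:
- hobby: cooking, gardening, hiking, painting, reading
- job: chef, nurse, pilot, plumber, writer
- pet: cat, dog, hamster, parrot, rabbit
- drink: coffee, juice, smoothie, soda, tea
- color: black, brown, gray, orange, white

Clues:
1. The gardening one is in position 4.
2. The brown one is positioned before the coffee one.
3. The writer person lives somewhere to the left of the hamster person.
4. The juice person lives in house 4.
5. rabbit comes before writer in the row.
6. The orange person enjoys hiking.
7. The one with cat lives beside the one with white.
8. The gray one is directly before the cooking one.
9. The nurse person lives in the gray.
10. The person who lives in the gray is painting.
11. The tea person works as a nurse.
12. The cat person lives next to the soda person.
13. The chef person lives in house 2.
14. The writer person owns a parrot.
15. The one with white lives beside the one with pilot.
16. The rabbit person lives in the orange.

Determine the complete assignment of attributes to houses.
Solution:

House | Hobby | Job | Pet | Drink | Color
-----------------------------------------
  1   | painting | nurse | cat | tea | gray
  2   | cooking | chef | dog | soda | white
  3   | hiking | pilot | rabbit | smoothie | orange
  4   | gardening | writer | parrot | juice | brown
  5   | reading | plumber | hamster | coffee | black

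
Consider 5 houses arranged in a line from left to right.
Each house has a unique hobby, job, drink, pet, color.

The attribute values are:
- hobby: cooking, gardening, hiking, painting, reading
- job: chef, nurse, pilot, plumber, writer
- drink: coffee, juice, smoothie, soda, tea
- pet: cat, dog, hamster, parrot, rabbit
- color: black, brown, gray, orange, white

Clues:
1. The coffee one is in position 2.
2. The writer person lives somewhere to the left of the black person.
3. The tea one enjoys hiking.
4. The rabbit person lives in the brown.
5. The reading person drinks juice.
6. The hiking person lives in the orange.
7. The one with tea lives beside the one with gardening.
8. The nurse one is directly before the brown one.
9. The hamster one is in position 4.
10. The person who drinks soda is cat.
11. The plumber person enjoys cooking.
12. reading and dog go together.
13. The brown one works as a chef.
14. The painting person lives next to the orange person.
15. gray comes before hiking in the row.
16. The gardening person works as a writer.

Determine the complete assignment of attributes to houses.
Solution:

House | Hobby | Job | Drink | Pet | Color
-----------------------------------------
  1   | reading | nurse | juice | dog | gray
  2   | painting | chef | coffee | rabbit | brown
  3   | hiking | pilot | tea | parrot | orange
  4   | gardening | writer | smoothie | hamster | white
  5   | cooking | plumber | soda | cat | black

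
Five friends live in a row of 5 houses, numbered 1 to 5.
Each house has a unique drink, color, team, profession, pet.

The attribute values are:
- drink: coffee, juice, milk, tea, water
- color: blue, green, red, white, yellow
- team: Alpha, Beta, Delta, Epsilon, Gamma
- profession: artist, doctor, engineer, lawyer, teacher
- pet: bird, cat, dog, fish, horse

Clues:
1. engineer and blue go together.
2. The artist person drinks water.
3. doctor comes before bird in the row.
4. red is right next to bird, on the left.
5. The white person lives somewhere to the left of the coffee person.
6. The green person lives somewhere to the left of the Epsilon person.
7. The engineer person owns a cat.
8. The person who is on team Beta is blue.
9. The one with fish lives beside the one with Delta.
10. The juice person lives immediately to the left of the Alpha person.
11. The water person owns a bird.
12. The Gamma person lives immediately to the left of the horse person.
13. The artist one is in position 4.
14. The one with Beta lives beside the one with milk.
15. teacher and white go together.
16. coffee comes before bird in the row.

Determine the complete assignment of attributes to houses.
Solution:

House | Drink | Color | Team | Profession | Pet
-----------------------------------------------
  1   | juice | blue | Beta | engineer | cat
  2   | milk | white | Alpha | teacher | fish
  3   | coffee | red | Delta | doctor | dog
  4   | water | green | Gamma | artist | bird
  5   | tea | yellow | Epsilon | lawyer | horse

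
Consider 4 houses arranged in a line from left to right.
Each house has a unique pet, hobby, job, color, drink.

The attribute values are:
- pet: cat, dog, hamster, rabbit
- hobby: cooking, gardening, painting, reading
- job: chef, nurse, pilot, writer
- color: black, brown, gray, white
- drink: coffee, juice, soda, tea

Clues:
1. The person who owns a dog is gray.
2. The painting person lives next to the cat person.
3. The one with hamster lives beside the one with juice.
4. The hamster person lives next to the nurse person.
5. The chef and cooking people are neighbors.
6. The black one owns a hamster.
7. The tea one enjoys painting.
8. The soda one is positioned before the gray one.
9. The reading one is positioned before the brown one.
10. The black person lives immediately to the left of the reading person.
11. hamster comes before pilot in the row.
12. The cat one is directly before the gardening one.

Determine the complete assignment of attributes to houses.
Solution:

House | Pet | Hobby | Job | Color | Drink
-----------------------------------------
  1   | hamster | painting | writer | black | tea
  2   | cat | reading | nurse | white | juice
  3   | rabbit | gardening | chef | brown | soda
  4   | dog | cooking | pilot | gray | coffee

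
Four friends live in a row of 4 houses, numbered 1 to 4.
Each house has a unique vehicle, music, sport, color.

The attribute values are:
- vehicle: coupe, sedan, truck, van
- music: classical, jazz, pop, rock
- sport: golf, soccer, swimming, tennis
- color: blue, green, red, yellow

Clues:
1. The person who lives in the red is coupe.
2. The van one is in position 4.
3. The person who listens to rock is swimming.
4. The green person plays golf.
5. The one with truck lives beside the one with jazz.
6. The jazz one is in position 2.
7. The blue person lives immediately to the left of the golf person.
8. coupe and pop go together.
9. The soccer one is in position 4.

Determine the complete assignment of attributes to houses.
Solution:

House | Vehicle | Music | Sport | Color
---------------------------------------
  1   | truck | rock | swimming | blue
  2   | sedan | jazz | golf | green
  3   | coupe | pop | tennis | red
  4   | van | classical | soccer | yellow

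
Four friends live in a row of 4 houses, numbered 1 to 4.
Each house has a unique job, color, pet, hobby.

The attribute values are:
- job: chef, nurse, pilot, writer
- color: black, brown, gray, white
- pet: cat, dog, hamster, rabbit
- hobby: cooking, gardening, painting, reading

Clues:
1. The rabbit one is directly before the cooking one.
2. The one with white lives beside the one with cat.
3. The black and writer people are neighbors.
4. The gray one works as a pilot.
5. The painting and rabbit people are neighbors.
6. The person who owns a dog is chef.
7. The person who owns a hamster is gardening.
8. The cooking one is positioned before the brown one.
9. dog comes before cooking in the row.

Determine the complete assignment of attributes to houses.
Solution:

House | Job | Color | Pet | Hobby
---------------------------------
  1   | chef | black | dog | painting
  2   | writer | white | rabbit | reading
  3   | pilot | gray | cat | cooking
  4   | nurse | brown | hamster | gardening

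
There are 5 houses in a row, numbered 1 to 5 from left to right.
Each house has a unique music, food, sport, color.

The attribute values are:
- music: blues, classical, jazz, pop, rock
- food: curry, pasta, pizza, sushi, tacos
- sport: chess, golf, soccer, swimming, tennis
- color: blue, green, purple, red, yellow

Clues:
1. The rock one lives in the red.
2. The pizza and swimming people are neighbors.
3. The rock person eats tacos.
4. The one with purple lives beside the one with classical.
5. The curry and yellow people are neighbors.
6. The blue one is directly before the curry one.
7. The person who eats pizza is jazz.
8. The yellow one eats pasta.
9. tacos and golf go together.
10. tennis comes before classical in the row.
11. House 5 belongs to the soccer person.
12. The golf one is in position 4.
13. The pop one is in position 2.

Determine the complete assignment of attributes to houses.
Solution:

House | Music | Food | Sport | Color
------------------------------------
  1   | jazz | pizza | tennis | blue
  2   | pop | curry | swimming | purple
  3   | classical | pasta | chess | yellow
  4   | rock | tacos | golf | red
  5   | blues | sushi | soccer | green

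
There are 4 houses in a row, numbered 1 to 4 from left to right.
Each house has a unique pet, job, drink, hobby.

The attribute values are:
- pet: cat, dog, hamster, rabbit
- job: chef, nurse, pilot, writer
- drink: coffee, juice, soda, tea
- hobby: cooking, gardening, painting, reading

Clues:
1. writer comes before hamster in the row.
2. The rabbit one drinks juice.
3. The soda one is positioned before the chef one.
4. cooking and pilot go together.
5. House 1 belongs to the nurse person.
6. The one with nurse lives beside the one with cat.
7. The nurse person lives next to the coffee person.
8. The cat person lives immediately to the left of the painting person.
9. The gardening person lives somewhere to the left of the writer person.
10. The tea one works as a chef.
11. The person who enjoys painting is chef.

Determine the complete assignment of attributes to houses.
Solution:

House | Pet | Job | Drink | Hobby
---------------------------------
  1   | dog | nurse | soda | gardening
  2   | cat | writer | coffee | reading
  3   | hamster | chef | tea | painting
  4   | rabbit | pilot | juice | cooking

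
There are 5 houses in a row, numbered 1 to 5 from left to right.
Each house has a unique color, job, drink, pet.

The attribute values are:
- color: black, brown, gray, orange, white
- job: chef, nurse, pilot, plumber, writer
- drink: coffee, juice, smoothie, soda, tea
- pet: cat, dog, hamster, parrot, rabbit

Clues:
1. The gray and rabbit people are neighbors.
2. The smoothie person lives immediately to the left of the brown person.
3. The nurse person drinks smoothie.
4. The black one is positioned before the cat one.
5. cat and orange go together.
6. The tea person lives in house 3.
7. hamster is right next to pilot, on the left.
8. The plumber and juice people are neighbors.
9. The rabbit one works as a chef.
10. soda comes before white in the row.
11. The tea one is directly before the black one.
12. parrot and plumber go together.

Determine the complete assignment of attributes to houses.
Solution:

House | Color | Job | Drink | Pet
---------------------------------
  1   | gray | nurse | smoothie | dog
  2   | brown | chef | soda | rabbit
  3   | white | plumber | tea | parrot
  4   | black | writer | juice | hamster
  5   | orange | pilot | coffee | cat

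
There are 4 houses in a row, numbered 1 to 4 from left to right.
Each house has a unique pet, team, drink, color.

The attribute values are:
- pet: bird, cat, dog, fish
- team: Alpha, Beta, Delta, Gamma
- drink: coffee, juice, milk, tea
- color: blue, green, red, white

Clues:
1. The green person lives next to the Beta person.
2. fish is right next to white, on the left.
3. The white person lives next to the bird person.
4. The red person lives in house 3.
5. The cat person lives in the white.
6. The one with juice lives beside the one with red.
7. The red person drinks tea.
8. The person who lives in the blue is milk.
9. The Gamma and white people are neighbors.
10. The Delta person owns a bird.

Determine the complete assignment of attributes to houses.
Solution:

House | Pet | Team | Drink | Color
----------------------------------
  1   | fish | Gamma | coffee | green
  2   | cat | Beta | juice | white
  3   | bird | Delta | tea | red
  4   | dog | Alpha | milk | blue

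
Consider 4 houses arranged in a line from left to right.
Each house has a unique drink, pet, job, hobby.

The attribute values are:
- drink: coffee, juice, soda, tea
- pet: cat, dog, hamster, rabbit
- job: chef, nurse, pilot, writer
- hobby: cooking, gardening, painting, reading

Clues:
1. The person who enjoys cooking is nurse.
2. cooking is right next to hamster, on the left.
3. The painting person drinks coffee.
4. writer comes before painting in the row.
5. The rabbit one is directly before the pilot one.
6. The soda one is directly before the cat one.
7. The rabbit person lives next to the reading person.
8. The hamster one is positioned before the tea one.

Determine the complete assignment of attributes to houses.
Solution:

House | Drink | Pet | Job | Hobby
---------------------------------
  1   | juice | rabbit | nurse | cooking
  2   | soda | hamster | pilot | reading
  3   | tea | cat | writer | gardening
  4   | coffee | dog | chef | painting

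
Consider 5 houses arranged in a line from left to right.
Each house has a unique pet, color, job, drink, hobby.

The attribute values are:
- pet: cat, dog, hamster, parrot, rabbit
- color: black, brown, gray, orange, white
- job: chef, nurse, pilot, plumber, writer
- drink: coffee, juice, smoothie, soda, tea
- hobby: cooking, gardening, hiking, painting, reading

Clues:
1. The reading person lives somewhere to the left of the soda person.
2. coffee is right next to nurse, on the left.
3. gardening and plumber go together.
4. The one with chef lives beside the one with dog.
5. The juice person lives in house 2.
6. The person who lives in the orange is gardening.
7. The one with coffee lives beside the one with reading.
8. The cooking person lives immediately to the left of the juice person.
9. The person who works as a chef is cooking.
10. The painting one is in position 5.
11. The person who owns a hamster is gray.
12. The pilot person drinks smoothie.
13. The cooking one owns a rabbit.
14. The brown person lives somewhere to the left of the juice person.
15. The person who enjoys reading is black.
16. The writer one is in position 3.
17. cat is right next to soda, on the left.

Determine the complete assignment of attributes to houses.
Solution:

House | Pet | Color | Job | Drink | Hobby
-----------------------------------------
  1   | rabbit | brown | chef | coffee | cooking
  2   | dog | black | nurse | juice | reading
  3   | cat | white | writer | tea | hiking
  4   | parrot | orange | plumber | soda | gardening
  5   | hamster | gray | pilot | smoothie | painting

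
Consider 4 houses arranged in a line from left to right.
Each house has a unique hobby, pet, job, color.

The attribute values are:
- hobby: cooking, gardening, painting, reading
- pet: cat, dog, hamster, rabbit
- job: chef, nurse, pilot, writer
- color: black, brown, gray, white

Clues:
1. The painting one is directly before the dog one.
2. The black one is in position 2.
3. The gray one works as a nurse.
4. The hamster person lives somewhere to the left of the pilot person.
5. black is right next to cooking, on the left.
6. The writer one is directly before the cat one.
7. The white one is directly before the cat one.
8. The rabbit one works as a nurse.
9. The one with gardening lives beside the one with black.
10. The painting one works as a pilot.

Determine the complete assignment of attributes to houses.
Solution:

House | Hobby | Pet | Job | Color
---------------------------------
  1   | gardening | hamster | writer | white
  2   | painting | cat | pilot | black
  3   | cooking | dog | chef | brown
  4   | reading | rabbit | nurse | gray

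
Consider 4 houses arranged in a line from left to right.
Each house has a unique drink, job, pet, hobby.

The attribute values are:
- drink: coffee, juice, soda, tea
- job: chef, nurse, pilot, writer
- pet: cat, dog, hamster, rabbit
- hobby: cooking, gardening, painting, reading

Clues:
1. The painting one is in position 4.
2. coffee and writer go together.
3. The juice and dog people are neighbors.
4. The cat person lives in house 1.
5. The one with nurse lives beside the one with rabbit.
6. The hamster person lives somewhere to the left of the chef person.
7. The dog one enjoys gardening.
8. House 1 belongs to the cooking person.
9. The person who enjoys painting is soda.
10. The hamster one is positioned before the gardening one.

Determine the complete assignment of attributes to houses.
Solution:

House | Drink | Job | Pet | Hobby
---------------------------------
  1   | coffee | writer | cat | cooking
  2   | juice | pilot | hamster | reading
  3   | tea | nurse | dog | gardening
  4   | soda | chef | rabbit | painting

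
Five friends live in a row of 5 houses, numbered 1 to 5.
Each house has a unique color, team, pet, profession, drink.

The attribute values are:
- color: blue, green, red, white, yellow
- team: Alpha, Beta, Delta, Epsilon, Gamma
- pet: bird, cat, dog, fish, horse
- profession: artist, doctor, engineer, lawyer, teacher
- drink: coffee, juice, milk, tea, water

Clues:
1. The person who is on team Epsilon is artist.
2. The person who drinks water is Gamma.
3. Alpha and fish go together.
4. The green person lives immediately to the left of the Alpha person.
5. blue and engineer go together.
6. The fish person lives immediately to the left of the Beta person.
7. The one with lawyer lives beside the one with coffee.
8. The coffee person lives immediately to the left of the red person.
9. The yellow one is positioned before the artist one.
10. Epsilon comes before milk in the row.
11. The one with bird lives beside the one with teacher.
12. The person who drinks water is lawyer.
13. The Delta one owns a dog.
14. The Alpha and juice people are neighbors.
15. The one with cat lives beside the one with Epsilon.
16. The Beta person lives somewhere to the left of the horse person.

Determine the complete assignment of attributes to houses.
Solution:

House | Color | Team | Pet | Profession | Drink
-----------------------------------------------
  1   | green | Gamma | bird | lawyer | water
  2   | yellow | Alpha | fish | teacher | coffee
  3   | red | Beta | cat | doctor | juice
  4   | white | Epsilon | horse | artist | tea
  5   | blue | Delta | dog | engineer | milk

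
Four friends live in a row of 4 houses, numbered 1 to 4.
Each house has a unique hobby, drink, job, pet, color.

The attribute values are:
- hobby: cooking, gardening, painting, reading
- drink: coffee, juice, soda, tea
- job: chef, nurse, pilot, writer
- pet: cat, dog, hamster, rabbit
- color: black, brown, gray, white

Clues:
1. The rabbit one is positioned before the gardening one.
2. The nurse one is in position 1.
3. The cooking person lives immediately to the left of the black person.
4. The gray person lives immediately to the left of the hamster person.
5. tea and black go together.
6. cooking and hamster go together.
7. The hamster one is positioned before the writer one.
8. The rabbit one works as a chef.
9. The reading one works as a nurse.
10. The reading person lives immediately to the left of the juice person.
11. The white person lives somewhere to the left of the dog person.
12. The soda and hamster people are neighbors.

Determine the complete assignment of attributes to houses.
Solution:

House | Hobby | Drink | Job | Pet | Color
-----------------------------------------
  1   | reading | soda | nurse | cat | gray
  2   | cooking | juice | pilot | hamster | white
  3   | painting | tea | chef | rabbit | black
  4   | gardening | coffee | writer | dog | brown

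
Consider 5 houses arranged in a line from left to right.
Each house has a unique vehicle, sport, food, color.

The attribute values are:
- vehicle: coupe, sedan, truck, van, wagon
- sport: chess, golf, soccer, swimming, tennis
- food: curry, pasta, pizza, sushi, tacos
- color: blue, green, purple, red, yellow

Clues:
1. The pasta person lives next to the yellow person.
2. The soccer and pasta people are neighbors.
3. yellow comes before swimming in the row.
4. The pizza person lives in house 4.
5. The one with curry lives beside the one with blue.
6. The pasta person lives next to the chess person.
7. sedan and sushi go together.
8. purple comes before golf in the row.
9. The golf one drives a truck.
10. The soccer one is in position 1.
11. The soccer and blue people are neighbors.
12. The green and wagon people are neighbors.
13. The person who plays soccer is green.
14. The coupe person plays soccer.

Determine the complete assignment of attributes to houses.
Solution:

House | Vehicle | Sport | Food | Color
--------------------------------------
  1   | coupe | soccer | curry | green
  2   | wagon | tennis | pasta | blue
  3   | sedan | chess | sushi | yellow
  4   | van | swimming | pizza | purple
  5   | truck | golf | tacos | red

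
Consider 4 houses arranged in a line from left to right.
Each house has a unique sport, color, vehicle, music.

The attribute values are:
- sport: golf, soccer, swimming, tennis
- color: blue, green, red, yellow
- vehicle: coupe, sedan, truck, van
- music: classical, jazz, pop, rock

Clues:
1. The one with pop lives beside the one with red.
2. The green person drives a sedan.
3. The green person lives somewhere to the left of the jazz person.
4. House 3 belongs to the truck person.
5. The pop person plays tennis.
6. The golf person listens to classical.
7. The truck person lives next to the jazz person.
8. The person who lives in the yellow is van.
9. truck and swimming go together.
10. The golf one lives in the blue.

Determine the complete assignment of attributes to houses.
Solution:

House | Sport | Color | Vehicle | Music
---------------------------------------
  1   | golf | blue | coupe | classical
  2   | tennis | green | sedan | pop
  3   | swimming | red | truck | rock
  4   | soccer | yellow | van | jazz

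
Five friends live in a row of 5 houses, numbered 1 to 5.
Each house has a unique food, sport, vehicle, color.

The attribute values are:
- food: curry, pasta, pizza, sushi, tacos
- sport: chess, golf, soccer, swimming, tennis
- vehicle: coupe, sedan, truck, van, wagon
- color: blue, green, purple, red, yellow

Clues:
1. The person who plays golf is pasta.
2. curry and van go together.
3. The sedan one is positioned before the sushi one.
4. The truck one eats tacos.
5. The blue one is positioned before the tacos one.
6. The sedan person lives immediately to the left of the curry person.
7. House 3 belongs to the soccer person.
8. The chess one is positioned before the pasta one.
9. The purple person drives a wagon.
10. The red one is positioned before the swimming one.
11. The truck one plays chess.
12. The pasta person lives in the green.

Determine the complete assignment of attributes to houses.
Solution:

House | Food | Sport | Vehicle | Color
--------------------------------------
  1   | pizza | tennis | sedan | red
  2   | curry | swimming | van | blue
  3   | sushi | soccer | wagon | purple
  4   | tacos | chess | truck | yellow
  5   | pasta | golf | coupe | green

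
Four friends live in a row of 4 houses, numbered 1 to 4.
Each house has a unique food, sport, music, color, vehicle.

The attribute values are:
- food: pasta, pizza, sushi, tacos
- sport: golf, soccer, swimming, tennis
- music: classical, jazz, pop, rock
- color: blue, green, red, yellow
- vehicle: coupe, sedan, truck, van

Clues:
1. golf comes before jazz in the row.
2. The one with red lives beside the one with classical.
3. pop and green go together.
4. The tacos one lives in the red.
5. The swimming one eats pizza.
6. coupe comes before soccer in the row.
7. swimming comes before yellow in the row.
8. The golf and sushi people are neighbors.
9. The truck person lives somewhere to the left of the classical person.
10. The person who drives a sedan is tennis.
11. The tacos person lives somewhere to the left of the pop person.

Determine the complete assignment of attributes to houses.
Solution:

House | Food | Sport | Music | Color | Vehicle
----------------------------------------------
  1   | tacos | golf | rock | red | truck
  2   | sushi | tennis | classical | blue | sedan
  3   | pizza | swimming | pop | green | coupe
  4   | pasta | soccer | jazz | yellow | van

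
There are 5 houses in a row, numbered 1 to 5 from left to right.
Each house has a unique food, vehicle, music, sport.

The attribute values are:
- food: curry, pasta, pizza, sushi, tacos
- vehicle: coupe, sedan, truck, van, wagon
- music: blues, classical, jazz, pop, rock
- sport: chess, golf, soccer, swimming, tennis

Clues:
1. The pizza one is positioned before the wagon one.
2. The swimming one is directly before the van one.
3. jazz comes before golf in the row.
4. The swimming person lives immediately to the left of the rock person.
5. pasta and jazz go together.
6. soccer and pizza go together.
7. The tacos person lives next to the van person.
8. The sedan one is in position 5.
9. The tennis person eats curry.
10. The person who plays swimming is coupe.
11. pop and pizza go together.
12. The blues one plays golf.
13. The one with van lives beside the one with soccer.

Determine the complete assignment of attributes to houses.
Solution:

House | Food | Vehicle | Music | Sport
--------------------------------------
  1   | tacos | coupe | classical | swimming
  2   | curry | van | rock | tennis
  3   | pizza | truck | pop | soccer
  4   | pasta | wagon | jazz | chess
  5   | sushi | sedan | blues | golf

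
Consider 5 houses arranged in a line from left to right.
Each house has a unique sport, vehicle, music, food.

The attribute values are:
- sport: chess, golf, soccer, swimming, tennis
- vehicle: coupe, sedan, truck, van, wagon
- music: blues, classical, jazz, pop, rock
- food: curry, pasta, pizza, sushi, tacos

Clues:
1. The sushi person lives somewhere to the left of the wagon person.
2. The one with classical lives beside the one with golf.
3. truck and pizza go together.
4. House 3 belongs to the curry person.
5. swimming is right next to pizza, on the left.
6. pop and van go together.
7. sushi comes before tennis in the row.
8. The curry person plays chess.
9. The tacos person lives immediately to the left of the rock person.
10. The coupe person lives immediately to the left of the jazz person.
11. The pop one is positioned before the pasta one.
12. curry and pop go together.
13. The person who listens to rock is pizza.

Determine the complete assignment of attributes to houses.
Solution:

House | Sport | Vehicle | Music | Food
--------------------------------------
  1   | swimming | sedan | classical | tacos
  2   | golf | truck | rock | pizza
  3   | chess | van | pop | curry
  4   | soccer | coupe | blues | sushi
  5   | tennis | wagon | jazz | pasta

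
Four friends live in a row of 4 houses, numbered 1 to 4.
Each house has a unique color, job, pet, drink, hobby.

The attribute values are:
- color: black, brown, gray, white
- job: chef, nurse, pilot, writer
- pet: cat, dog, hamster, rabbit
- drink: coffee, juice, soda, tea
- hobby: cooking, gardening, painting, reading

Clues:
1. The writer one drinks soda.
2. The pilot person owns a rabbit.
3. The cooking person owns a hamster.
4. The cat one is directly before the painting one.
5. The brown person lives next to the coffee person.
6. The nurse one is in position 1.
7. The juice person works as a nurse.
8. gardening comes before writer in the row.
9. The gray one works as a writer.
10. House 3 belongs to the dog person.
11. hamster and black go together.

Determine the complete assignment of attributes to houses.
Solution:

House | Color | Job | Pet | Drink | Hobby
-----------------------------------------
  1   | brown | nurse | cat | juice | gardening
  2   | white | pilot | rabbit | coffee | painting
  3   | gray | writer | dog | soda | reading
  4   | black | chef | hamster | tea | cooking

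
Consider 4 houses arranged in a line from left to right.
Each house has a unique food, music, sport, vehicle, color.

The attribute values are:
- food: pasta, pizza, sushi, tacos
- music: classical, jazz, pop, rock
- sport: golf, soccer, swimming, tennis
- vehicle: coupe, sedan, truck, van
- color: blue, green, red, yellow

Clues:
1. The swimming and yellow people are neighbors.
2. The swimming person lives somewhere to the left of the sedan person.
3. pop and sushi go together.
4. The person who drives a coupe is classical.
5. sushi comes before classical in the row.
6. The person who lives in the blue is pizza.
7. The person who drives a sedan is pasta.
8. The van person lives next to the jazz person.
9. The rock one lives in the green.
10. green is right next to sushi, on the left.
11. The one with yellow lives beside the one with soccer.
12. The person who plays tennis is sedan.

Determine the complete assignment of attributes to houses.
Solution:

House | Food | Music | Sport | Vehicle | Color
----------------------------------------------
  1   | tacos | rock | golf | truck | green
  2   | sushi | pop | swimming | van | red
  3   | pasta | jazz | tennis | sedan | yellow
  4   | pizza | classical | soccer | coupe | blue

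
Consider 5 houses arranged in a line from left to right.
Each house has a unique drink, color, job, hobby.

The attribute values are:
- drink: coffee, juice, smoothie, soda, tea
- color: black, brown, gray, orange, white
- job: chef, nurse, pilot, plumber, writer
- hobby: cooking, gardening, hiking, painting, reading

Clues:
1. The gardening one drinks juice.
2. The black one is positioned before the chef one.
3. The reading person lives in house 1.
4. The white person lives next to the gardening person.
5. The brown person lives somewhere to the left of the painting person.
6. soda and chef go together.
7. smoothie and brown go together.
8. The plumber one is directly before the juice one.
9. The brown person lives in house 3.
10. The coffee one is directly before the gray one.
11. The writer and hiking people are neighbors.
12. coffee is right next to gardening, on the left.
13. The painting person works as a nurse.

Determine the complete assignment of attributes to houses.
Solution:

House | Drink | Color | Job | Hobby
-----------------------------------
  1   | coffee | white | plumber | reading
  2   | juice | gray | writer | gardening
  3   | smoothie | brown | pilot | hiking
  4   | tea | black | nurse | painting
  5   | soda | orange | chef | cooking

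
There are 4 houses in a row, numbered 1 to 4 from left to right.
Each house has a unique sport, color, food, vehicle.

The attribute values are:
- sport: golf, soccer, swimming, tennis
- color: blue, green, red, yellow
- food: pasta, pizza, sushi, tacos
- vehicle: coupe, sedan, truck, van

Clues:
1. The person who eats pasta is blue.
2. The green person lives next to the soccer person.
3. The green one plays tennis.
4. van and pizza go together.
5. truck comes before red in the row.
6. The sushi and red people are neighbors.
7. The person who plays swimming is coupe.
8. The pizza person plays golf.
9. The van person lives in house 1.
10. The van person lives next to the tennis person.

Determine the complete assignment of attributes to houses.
Solution:

House | Sport | Color | Food | Vehicle
--------------------------------------
  1   | golf | yellow | pizza | van
  2   | tennis | green | sushi | truck
  3   | soccer | red | tacos | sedan
  4   | swimming | blue | pasta | coupe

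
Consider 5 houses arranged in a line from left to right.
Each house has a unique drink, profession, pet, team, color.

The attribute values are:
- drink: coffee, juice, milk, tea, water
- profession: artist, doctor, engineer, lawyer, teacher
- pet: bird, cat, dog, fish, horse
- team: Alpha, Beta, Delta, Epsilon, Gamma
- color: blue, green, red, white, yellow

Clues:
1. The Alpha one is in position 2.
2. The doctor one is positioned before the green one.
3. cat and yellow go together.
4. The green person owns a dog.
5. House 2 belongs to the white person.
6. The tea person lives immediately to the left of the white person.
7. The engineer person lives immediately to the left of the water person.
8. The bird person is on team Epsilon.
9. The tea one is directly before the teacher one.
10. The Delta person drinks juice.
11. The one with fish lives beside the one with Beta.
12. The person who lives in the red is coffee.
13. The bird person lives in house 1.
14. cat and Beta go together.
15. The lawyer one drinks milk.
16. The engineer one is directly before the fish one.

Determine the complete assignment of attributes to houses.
Solution:

House | Drink | Profession | Pet | Team | Color
-----------------------------------------------
  1   | tea | engineer | bird | Epsilon | blue
  2   | water | teacher | fish | Alpha | white
  3   | milk | lawyer | cat | Beta | yellow
  4   | coffee | doctor | horse | Gamma | red
  5   | juice | artist | dog | Delta | green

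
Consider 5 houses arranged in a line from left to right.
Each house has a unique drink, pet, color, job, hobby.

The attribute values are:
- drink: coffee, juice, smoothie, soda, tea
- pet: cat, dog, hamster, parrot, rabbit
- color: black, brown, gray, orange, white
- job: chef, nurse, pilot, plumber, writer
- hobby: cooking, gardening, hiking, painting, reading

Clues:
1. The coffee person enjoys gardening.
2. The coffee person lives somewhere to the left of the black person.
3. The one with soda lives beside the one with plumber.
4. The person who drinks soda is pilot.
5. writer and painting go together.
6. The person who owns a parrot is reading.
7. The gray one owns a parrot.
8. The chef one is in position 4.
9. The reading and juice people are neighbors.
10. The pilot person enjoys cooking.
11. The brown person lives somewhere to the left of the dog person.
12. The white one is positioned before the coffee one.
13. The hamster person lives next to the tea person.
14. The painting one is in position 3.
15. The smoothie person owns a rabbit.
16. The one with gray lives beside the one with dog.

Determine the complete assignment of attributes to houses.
Solution:

House | Drink | Pet | Color | Job | Hobby
-----------------------------------------
  1   | soda | hamster | brown | pilot | cooking
  2   | tea | parrot | gray | plumber | reading
  3   | juice | dog | white | writer | painting
  4   | coffee | cat | orange | chef | gardening
  5   | smoothie | rabbit | black | nurse | hiking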